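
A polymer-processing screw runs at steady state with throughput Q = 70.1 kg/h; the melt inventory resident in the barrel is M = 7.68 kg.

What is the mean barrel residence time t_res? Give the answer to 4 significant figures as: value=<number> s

value=394.4 s

Throughput in SI: Q_s = 70.1 kg/h ÷ 3600 s/h = 0.0194722 kg/s
t_res = M / Q_s = 7.68 / 0.0194722 = 394.408 s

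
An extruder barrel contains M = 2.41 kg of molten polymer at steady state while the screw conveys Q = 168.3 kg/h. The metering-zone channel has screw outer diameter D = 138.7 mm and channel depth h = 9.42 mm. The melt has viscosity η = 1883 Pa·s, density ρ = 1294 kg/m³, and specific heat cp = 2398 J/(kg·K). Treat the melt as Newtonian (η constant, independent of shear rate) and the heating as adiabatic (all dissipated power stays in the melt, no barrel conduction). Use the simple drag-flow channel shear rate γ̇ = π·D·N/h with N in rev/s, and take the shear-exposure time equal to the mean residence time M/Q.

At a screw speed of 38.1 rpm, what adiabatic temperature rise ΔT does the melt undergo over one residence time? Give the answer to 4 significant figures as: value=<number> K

Q_s = Q / 3600 = 168.3 / 3600 = 0.04675 kg/s
t_res = M / Q_s = 2.41 / 0.04675 = 51.5508 s
Convert to SI: D = 0.1387 m, h = 0.00942 m, N = 38.1/60 = 0.635 rev/s
Shear rate: γ̇ = πDN/h = π·0.1387·0.635/0.00942 = 29.3731 s⁻¹
ΔT = η·γ̇²·t_res/(ρ·cp) = [1883 × 29.3731² × 51.5508] / [1294 × 2398] = 26.9899 K

value=26.99 K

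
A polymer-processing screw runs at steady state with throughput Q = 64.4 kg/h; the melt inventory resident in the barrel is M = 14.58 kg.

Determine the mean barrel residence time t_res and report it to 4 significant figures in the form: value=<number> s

value=815.0 s

Throughput in SI: Q_s = 64.4 kg/h ÷ 3600 s/h = 0.0178889 kg/s
t_res = M / Q_s = 14.58 / 0.0178889 = 815.031 s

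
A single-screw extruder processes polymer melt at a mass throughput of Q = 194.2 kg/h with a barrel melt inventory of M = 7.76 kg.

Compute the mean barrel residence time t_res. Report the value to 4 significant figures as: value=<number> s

Q_s = Q / 3600 = 194.2 / 3600 = 0.0539444 kg/s
Mean residence time: t_res = M/Q_s = 7.76 kg / 0.0539444 kg/s = 143.852 s

value=143.9 s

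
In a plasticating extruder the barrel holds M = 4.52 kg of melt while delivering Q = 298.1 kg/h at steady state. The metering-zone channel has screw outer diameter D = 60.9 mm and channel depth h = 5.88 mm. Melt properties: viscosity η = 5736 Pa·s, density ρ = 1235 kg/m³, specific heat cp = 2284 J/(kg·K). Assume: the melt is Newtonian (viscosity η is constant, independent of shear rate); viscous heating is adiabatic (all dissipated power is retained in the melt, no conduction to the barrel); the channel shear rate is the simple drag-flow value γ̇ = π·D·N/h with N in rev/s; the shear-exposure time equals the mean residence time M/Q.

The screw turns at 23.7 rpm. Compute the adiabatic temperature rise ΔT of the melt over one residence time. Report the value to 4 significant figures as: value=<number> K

value=18.34 K

Q_s = Q / 3600 = 298.1 / 3600 = 0.0828056 kg/s
Mean residence time: t_res = M/Q_s = 4.52 kg / 0.0828056 kg/s = 54.5857 s
Geometry in metres: D = 60.9 mm → 0.0609 m, h = 5.88 mm → 0.00588 m; screw speed N = 23.7 rpm = 0.395 rev/s
γ̇ = π·D·N / h = π · 0.0609 · 0.395 / 0.00588 = 12.8525 s⁻¹
ΔT = η·γ̇²·t_res / (ρ·cp) = 5736 · (12.8525)² · 54.5857 / (1235 · 2284) = 18.3358 K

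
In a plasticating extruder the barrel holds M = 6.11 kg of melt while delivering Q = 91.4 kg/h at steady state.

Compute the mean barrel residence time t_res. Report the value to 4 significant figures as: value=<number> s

value=240.7 s

Convert throughput: Q = 91.4 kg/h = 91.4/3600 = 0.0253889 kg/s
t_res = M / Q_s = 6.11 ÷ 0.0253889 = 240.656 s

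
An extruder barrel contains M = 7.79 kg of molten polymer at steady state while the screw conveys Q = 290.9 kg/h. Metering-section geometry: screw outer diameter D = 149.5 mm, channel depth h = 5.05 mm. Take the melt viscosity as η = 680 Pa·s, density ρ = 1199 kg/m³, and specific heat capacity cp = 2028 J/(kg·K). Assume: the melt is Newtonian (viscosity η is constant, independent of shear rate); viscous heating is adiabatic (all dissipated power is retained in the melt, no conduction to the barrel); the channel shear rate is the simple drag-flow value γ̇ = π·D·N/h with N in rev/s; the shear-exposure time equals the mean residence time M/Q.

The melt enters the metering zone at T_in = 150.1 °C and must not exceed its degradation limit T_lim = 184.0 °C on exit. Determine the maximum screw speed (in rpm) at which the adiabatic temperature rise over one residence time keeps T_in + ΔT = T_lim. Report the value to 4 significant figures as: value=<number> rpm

Throughput in SI: Q_s = 290.9 kg/h ÷ 3600 s/h = 0.0808056 kg/s
t_res = M / Q_s = 7.79 ÷ 0.0808056 = 96.4043 s
Convert to metres: D = 0.1495 m, h = 0.00505 m
Allowable rise: ΔT_a = T_lim − T_in = 184.0 − 150.1 = 33.9 K
γ̇_max² = ΔT_a·ρ·cp/(η·t_res) = 33.9·1199·2028/(680·96.4043) = 1257.42 s⁻²
γ̇_max = sqrt(1257.42) = 35.4602 s⁻¹
Solve γ̇ = πDN/h for N: N_max = γ̇_max·h/(π·D) = 35.4602 × 0.00505 / (π × 0.1495) = 0.381277 rev/s = 22.8766 rpm

value=22.88 rpm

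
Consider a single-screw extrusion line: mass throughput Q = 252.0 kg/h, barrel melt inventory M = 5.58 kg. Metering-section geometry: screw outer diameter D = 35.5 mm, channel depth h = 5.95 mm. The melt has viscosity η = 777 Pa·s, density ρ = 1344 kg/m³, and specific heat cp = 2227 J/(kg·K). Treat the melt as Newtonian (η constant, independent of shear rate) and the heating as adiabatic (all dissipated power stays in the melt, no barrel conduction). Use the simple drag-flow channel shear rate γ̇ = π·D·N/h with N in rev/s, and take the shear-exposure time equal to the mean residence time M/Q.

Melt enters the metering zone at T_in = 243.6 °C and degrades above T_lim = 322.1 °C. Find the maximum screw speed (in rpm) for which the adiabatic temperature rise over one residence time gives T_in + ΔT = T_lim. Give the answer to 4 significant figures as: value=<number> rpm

value=197.2 rpm

Convert throughput: Q = 252.0 kg/h = 252.0/3600 = 0.07 kg/s
Mean residence time: t_res = M/Q_s = 5.58 kg / 0.07 kg/s = 79.7143 s
Geometry in SI: D = 35.5 mm → 0.0355 m, h = 5.95 mm → 0.00595 m
Allowable rise: ΔT_a = T_lim − T_in = 322.1 − 243.6 = 78.5 K
γ̇_max² = ΔT_a·ρ·cp/(η·t_res) = 78.5·1344·2227/(777·79.7143) = 3793.43 s⁻²
γ̇_max = sqrt(3793.43) = 61.5908 s⁻¹
Solve γ̇ = πDN/h for N: N_max = γ̇_max·h/(π·D) = 61.5908 × 0.00595 / (π × 0.0355) = 3.2859 rev/s = 197.154 rpm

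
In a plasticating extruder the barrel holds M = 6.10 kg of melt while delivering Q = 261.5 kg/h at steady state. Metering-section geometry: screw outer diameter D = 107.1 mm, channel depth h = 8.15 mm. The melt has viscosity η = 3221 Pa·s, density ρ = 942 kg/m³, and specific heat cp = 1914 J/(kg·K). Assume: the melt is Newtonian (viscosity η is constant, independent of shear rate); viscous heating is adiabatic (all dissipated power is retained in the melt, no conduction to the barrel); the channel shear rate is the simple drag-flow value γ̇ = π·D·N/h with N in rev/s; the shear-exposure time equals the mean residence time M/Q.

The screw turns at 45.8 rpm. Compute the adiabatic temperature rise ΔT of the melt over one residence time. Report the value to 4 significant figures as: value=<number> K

Q_s = Q / 3600 = 261.5 / 3600 = 0.0726389 kg/s
Mean residence time: t_res = M/Q_s = 6.10 kg / 0.0726389 kg/s = 83.9771 s
D = 107.1 mm = 0.1071 m;  h = 8.15 mm = 0.00815 m;  N = 45.8 rpm / 60 = 0.763333 rev/s
Shear rate: γ̇ = πDN/h = π·0.1071·0.763333/0.00815 = 31.5135 s⁻¹
ΔT = η·γ̇²·t_res/(ρ·cp) = [3221 × 31.5135² × 83.9771] / [942 × 1914] = 148.988 K

value=149.0 K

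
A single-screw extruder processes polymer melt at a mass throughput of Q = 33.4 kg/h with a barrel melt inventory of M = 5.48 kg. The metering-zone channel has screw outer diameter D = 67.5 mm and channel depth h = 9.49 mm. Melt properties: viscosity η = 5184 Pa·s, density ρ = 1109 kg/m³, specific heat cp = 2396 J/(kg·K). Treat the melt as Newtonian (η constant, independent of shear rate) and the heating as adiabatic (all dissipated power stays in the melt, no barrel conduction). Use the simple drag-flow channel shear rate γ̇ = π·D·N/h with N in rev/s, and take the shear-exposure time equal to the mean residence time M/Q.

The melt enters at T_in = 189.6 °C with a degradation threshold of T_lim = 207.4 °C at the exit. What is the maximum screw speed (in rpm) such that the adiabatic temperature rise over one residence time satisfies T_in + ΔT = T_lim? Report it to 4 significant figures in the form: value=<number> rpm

Throughput in SI: Q_s = 33.4 kg/h ÷ 3600 s/h = 0.00927778 kg/s
t_res = M / Q_s = 5.48 / 0.00927778 = 590.659 s
D = 67.5 mm = 0.0675 m;  h = 9.49 mm = 0.00949 m
ΔT_a = T_lim − T_in = 207.4 − 189.6 = 17.8 K
γ̇_max² = ΔT_a·ρ·cp / (η·t_res) = [17.8 × 1109 × 2396] / [5184 × 590.659] = 15.4467 s⁻²
Take the square root: γ̇_max = √(15.4467) = 3.93023 s⁻¹
N_max = γ̇_max h / (πD) = 3.93023·0.00949/(π·0.0675) = 0.175886 rev/s → ×60 = 10.5532 rpm

value=10.55 rpm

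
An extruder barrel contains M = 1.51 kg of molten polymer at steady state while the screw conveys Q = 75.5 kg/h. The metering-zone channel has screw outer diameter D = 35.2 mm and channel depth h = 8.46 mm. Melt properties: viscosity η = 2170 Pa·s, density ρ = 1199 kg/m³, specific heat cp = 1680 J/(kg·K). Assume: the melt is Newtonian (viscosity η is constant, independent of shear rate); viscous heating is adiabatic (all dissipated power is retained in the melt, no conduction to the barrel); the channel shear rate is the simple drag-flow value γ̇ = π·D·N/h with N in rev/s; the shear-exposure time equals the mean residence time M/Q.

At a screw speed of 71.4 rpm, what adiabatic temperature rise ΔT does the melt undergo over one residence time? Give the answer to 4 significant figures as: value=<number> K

Throughput in SI: Q_s = 75.5 kg/h ÷ 3600 s/h = 0.0209722 kg/s
t_res = M / Q_s = 1.51 / 0.0209722 = 72 s
Geometry in metres: D = 35.2 mm → 0.0352 m, h = 8.46 mm → 0.00846 m; screw speed N = 71.4 rpm = 1.19 rev/s
γ̇ = π·D·N / h = π · 0.0352 · 1.19 / 0.00846 = 15.555 s⁻¹
ΔT = η·γ̇²·t_res / (ρ·cp) = 2170 · (15.555)² · 72 / (1199 · 1680) = 18.7673 K

value=18.77 K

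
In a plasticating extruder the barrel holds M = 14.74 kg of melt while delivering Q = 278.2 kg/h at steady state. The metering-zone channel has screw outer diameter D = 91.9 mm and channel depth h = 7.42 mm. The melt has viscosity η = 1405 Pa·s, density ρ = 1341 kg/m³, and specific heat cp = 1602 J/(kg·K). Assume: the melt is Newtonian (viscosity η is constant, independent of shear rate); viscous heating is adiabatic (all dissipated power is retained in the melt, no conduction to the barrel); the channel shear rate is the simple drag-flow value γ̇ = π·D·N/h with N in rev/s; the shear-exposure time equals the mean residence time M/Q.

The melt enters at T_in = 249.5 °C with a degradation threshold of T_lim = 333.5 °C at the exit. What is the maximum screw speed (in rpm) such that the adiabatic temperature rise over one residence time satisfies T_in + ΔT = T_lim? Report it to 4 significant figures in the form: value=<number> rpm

Throughput in SI: Q_s = 278.2 kg/h ÷ 3600 s/h = 0.0772778 kg/s
t_res = M / Q_s = 14.74 / 0.0772778 = 190.74 s
D = 91.9 mm = 0.0919 m;  h = 7.42 mm = 0.00742 m
ΔT_a = T_lim − T_in = 333.5 °C − 249.5 °C = 84 K
γ̇_max² = ΔT_a·ρ·cp/(η·t_res) = 84·1341·1602/(1405·190.74) = 673.366 s⁻²
γ̇_max = sqrt(673.366) = 25.9493 s⁻¹
N_max = γ̇_max·h / (π·D) = 25.9493 · 0.00742 / (π · 0.0919) = 0.666905 rev/s = 40.0143 rpm

value=40.01 rpm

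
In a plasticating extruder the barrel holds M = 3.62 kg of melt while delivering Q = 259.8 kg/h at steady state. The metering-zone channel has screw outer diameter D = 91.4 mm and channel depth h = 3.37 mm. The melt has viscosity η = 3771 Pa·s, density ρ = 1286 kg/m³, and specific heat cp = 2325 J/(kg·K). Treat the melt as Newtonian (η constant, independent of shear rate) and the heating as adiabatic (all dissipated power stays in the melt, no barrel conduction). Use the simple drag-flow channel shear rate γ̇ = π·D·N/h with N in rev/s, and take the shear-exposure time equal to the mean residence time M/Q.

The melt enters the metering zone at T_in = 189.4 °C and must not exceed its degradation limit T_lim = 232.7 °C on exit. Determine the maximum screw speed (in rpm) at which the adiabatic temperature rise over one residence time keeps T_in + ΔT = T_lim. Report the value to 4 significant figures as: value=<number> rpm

value=18.42 rpm

Q_s = Q / 3600 = 259.8 / 3600 = 0.0721667 kg/s
t_res = M / Q_s = 3.62 / 0.0721667 = 50.1617 s
Geometry in SI: D = 91.4 mm → 0.0914 m, h = 3.37 mm → 0.00337 m
ΔT_a = T_lim − T_in = 232.7 °C − 189.4 °C = 43.3 K
γ̇_max² = ΔT_a·ρ·cp/(η·t_res) = 43.3·1286·2325/(3771·50.1617) = 684.421 s⁻²
γ̇_max = √684.421 = 26.1614 s⁻¹
N_max = γ̇_max h / (πD) = 26.1614·0.00337/(π·0.0914) = 0.30704 rev/s → ×60 = 18.4224 rpm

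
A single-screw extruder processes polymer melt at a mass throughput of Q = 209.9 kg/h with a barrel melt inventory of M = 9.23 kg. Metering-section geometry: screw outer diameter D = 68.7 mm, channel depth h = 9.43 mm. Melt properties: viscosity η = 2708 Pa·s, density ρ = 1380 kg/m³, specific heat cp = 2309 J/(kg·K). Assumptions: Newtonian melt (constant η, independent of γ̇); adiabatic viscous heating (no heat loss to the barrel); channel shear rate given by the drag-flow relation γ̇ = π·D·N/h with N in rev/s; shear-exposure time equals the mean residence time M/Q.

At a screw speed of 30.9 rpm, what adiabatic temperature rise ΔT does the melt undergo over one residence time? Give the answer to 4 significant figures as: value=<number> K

Throughput in SI: Q_s = 209.9 kg/h ÷ 3600 s/h = 0.0583056 kg/s
Mean residence time: t_res = M/Q_s = 9.23 kg / 0.0583056 kg/s = 158.304 s
Geometry in metres: D = 68.7 mm → 0.0687 m, h = 9.43 mm → 0.00943 m; screw speed N = 30.9 rpm = 0.515 rev/s
γ̇ = π D N / h = (π)(0.0687)(0.515) / 0.00943 = 11.787 s⁻¹
Adiabatic rise: ΔT = η γ̇² t_res / (ρ cp) = 2708·(11.787)²·158.304 / (1380·2309) = 18.6914 K

value=18.69 K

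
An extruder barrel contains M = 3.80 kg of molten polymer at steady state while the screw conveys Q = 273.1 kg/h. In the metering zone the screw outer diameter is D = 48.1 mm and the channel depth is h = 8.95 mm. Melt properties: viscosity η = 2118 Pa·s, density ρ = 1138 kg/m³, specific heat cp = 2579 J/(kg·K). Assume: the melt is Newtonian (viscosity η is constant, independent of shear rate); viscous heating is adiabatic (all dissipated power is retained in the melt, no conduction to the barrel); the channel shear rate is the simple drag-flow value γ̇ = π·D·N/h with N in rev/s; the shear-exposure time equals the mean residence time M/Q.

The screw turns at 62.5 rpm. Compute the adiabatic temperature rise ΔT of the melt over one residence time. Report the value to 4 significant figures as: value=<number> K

Convert throughput: Q = 273.1 kg/h = 273.1/3600 = 0.0758611 kg/s
t_res = M / Q_s = 3.80 ÷ 0.0758611 = 50.0915 s
Geometry in metres: D = 48.1 mm → 0.0481 m, h = 8.95 mm → 0.00895 m; screw speed N = 62.5 rpm = 1.04167 rev/s
Shear rate: γ̇ = πDN/h = π·0.0481·1.04167/0.00895 = 17.5874 s⁻¹
ΔT = η·γ̇²·t_res/(ρ·cp) = [2118 × 17.5874² × 50.0915] / [1138 × 2579] = 11.1814 K

value=11.18 K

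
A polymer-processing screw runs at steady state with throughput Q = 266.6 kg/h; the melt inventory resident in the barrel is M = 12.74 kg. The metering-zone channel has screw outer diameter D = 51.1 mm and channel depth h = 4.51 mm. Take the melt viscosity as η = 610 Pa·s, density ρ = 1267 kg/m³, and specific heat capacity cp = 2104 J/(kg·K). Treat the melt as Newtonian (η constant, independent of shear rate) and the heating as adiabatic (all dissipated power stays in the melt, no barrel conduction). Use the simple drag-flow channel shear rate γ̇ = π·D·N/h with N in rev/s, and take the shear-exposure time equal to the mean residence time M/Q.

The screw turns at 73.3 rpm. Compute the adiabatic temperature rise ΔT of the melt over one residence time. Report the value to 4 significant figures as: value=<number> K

value=74.44 K

Throughput in SI: Q_s = 266.6 kg/h ÷ 3600 s/h = 0.0740556 kg/s
t_res = M / Q_s = 12.74 / 0.0740556 = 172.033 s
D = 51.1 mm = 0.0511 m;  h = 4.51 mm = 0.00451 m;  N = 73.3 rpm / 60 = 1.22167 rev/s
γ̇ = π D N / h = (π)(0.0511)(1.22167) / 0.00451 = 43.4857 s⁻¹
ΔT = η·γ̇²·t_res/(ρ·cp) = [610 × 43.4857² × 172.033] / [1267 × 2104] = 74.4412 K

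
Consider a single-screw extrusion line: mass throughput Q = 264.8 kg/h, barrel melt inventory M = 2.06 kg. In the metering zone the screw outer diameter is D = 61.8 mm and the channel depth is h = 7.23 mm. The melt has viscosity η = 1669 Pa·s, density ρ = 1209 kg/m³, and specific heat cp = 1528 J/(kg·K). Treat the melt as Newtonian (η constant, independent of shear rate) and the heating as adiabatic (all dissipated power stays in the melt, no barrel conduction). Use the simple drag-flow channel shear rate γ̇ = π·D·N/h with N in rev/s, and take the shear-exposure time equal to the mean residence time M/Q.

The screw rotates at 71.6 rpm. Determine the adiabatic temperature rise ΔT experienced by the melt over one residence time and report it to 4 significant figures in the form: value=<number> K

Convert throughput: Q = 264.8 kg/h = 264.8/3600 = 0.0735556 kg/s
t_res = M / Q_s = 2.06 ÷ 0.0735556 = 28.006 s
Geometry in metres: D = 61.8 mm → 0.0618 m, h = 7.23 mm → 0.00723 m; screw speed N = 71.6 rpm = 1.19333 rev/s
γ̇ = π·D·N / h = π · 0.0618 · 1.19333 / 0.00723 = 32.0451 s⁻¹
Adiabatic rise: ΔT = η γ̇² t_res / (ρ cp) = 1669·(32.0451)²·28.006 / (1209·1528) = 25.9826 K

value=25.98 K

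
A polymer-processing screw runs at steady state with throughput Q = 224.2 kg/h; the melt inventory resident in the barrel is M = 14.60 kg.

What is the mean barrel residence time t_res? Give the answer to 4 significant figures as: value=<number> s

Throughput in SI: Q_s = 224.2 kg/h ÷ 3600 s/h = 0.0622778 kg/s
t_res = M / Q_s = 14.60 ÷ 0.0622778 = 234.434 s

value=234.4 s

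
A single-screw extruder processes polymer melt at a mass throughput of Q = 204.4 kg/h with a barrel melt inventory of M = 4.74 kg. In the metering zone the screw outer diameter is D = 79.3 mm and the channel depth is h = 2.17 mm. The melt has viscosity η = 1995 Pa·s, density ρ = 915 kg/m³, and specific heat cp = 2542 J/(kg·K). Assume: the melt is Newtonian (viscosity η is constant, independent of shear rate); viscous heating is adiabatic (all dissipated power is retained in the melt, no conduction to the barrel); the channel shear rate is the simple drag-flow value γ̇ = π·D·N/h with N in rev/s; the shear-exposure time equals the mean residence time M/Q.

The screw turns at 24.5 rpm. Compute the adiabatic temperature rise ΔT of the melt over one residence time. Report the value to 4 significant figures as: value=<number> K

Convert throughput: Q = 204.4 kg/h = 204.4/3600 = 0.0567778 kg/s
t_res = M / Q_s = 4.74 / 0.0567778 = 83.4834 s
Convert to SI: D = 0.0793 m, h = 0.00217 m, N = 24.5/60 = 0.408333 rev/s
γ̇ = π·D·N / h = π · 0.0793 · 0.408333 / 0.00217 = 46.879 s⁻¹
Adiabatic rise: ΔT = η γ̇² t_res / (ρ cp) = 1995·(46.879)²·83.4834 / (915·2542) = 157.363 K

value=157.4 K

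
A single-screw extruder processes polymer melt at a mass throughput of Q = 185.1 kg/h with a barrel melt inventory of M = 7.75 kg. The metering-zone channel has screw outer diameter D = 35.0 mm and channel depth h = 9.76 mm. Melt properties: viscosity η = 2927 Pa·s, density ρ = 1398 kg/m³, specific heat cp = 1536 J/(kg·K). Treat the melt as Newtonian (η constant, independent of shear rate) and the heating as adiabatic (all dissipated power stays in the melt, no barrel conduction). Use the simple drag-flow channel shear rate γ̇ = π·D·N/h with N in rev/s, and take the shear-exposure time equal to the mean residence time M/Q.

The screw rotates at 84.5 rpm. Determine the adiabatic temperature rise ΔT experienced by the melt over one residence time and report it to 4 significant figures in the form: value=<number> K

value=51.72 K

Throughput in SI: Q_s = 185.1 kg/h ÷ 3600 s/h = 0.0514167 kg/s
t_res = M / Q_s = 7.75 / 0.0514167 = 150.729 s
D = 35.0 mm = 0.035 m;  h = 9.76 mm = 0.00976 m;  N = 84.5 rpm / 60 = 1.40833 rev/s
γ̇ = π D N / h = (π)(0.035)(1.40833) / 0.00976 = 15.8662 s⁻¹
Adiabatic rise: ΔT = η γ̇² t_res / (ρ cp) = 2927·(15.8662)²·150.729 / (1398·1536) = 51.7213 K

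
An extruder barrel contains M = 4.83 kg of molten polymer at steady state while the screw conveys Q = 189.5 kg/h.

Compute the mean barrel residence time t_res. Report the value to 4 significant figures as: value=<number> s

Convert throughput: Q = 189.5 kg/h = 189.5/3600 = 0.0526389 kg/s
t_res = M / Q_s = 4.83 ÷ 0.0526389 = 91.7573 s

value=91.76 s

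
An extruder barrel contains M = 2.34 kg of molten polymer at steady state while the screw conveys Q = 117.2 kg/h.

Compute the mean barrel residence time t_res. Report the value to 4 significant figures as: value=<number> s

Q_s = Q / 3600 = 117.2 / 3600 = 0.0325556 kg/s
t_res = M / Q_s = 2.34 / 0.0325556 = 71.8771 s

value=71.88 s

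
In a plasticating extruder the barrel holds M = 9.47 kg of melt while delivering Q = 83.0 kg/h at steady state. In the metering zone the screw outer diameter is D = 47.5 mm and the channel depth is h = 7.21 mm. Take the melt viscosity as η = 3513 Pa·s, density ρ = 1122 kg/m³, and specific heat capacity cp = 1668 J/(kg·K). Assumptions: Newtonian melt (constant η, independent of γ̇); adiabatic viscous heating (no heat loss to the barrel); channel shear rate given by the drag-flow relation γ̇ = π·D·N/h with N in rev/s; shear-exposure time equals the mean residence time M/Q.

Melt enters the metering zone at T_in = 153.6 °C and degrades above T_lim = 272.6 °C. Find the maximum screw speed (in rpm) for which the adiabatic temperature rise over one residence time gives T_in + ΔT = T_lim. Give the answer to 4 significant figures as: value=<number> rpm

value=36.02 rpm

Throughput in SI: Q_s = 83.0 kg/h ÷ 3600 s/h = 0.0230556 kg/s
t_res = M / Q_s = 9.47 ÷ 0.0230556 = 410.747 s
D = 47.5 mm = 0.0475 m;  h = 7.21 mm = 0.00721 m
ΔT_a = T_lim − T_in = 272.6 − 153.6 = 119 K
γ̇_max² = ΔT_a·ρ·cp/(η·t_res) = 119·1122·1668/(3513·410.747) = 154.342 s⁻²
γ̇_max = sqrt(154.342) = 12.4234 s⁻¹
Solve γ̇ = πDN/h for N: N_max = γ̇_max·h/(π·D) = 12.4234 × 0.00721 / (π × 0.0475) = 0.600252 rev/s = 36.0151 rpm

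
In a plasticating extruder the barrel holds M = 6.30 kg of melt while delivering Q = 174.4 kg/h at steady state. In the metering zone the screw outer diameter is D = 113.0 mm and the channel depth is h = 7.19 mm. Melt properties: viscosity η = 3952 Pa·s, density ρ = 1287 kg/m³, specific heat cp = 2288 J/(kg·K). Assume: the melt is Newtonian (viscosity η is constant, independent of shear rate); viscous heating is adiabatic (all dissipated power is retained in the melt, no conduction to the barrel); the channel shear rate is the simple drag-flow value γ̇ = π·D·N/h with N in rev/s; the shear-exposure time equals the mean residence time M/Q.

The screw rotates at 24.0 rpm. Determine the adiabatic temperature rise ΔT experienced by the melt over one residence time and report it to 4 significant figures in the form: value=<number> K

value=68.08 K

Q_s = Q / 3600 = 174.4 / 3600 = 0.0484444 kg/s
t_res = M / Q_s = 6.30 ÷ 0.0484444 = 130.046 s
Geometry in metres: D = 113.0 mm → 0.113 m, h = 7.19 mm → 0.00719 m; screw speed N = 24.0 rpm = 0.4 rev/s
Shear rate: γ̇ = πDN/h = π·0.113·0.4/0.00719 = 19.7497 s⁻¹
ΔT = η·γ̇²·t_res/(ρ·cp) = [3952 × 19.7497² × 130.046] / [1287 × 2288] = 68.0766 K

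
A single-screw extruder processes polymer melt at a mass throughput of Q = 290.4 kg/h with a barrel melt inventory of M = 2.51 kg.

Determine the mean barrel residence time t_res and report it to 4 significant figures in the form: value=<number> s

value=31.12 s

Q_s = Q / 3600 = 290.4 / 3600 = 0.0806667 kg/s
Mean residence time: t_res = M/Q_s = 2.51 kg / 0.0806667 kg/s = 31.1157 s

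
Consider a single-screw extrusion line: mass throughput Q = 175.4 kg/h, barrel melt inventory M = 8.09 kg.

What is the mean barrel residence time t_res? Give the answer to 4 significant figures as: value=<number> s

value=166.0 s

Convert throughput: Q = 175.4 kg/h = 175.4/3600 = 0.0487222 kg/s
t_res = M / Q_s = 8.09 ÷ 0.0487222 = 166.043 s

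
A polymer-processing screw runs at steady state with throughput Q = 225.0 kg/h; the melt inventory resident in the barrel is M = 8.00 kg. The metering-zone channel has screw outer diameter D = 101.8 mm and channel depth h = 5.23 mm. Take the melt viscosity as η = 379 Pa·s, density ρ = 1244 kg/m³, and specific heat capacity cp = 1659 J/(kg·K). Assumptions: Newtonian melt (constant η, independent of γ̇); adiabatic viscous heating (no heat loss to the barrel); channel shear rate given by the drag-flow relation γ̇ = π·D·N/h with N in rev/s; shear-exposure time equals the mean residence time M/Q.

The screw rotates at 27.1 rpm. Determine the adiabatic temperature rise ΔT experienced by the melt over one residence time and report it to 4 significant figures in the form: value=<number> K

value=17.93 K

Throughput in SI: Q_s = 225.0 kg/h ÷ 3600 s/h = 0.0625 kg/s
t_res = M / Q_s = 8.00 ÷ 0.0625 = 128 s
Geometry in metres: D = 101.8 mm → 0.1018 m, h = 5.23 mm → 0.00523 m; screw speed N = 27.1 rpm = 0.451667 rev/s
Shear rate: γ̇ = πDN/h = π·0.1018·0.451667/0.00523 = 27.6194 s⁻¹
ΔT = η·γ̇²·t_res/(ρ·cp) = [379 × 27.6194² × 128] / [1244 × 1659] = 17.9312 K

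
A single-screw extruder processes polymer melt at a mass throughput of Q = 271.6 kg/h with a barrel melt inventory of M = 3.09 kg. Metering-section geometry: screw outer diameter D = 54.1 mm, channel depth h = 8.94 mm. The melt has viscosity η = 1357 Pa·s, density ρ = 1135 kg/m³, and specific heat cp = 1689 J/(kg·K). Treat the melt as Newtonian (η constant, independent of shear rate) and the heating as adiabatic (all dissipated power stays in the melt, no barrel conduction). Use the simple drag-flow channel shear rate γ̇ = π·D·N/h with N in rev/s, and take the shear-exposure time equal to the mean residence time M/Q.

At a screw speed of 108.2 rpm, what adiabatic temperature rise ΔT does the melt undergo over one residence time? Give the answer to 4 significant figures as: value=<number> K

value=34.08 K

Throughput in SI: Q_s = 271.6 kg/h ÷ 3600 s/h = 0.0754444 kg/s
Mean residence time: t_res = M/Q_s = 3.09 kg / 0.0754444 kg/s = 40.9573 s
Geometry in metres: D = 54.1 mm → 0.0541 m, h = 8.94 mm → 0.00894 m; screw speed N = 108.2 rpm = 1.80333 rev/s
Shear rate: γ̇ = πDN/h = π·0.0541·1.80333/0.00894 = 34.2835 s⁻¹
ΔT = η·γ̇²·t_res / (ρ·cp) = 1357 · (34.2835)² · 40.9573 / (1135 · 1689) = 34.0766 K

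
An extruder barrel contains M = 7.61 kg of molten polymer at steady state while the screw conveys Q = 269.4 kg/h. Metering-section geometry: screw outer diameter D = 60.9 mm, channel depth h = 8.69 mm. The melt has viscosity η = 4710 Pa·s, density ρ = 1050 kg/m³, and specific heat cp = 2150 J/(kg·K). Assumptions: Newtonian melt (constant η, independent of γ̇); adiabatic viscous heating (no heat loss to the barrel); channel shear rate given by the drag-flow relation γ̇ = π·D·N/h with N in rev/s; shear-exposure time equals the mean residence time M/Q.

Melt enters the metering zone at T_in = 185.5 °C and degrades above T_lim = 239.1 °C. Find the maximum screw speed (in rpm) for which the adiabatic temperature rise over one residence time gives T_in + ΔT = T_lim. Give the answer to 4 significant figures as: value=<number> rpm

value=43.32 rpm

Throughput in SI: Q_s = 269.4 kg/h ÷ 3600 s/h = 0.0748333 kg/s
Mean residence time: t_res = M/Q_s = 7.61 kg / 0.0748333 kg/s = 101.693 s
D = 60.9 mm = 0.0609 m;  h = 8.69 mm = 0.00869 m
ΔT_a = T_lim − T_in = 239.1 − 185.5 = 53.6 K
Invert ΔT = ηγ̇²t_res/(ρcp) for γ̇: γ̇_max² = ΔT_a ρ cp / (η t_res) = 53.6·1050·2150 / (4710·101.693) = 252.628 s⁻²
Take the square root: γ̇_max = √(252.628) = 15.8943 s⁻¹
N_max = γ̇_max·h / (π·D) = 15.8943 · 0.00869 / (π · 0.0609) = 0.721928 rev/s = 43.3157 rpm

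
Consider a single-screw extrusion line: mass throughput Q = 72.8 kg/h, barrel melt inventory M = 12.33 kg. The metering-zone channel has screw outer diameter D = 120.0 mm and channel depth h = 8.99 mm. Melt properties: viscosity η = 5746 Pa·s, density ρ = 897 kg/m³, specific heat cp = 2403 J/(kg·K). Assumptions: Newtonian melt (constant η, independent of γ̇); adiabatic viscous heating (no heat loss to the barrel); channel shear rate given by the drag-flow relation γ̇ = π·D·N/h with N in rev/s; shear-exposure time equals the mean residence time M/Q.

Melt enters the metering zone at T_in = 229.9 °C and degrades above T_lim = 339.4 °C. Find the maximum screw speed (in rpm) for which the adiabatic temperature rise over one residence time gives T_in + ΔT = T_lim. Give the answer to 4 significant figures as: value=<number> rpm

value=11.74 rpm

Throughput in SI: Q_s = 72.8 kg/h ÷ 3600 s/h = 0.0202222 kg/s
Mean residence time: t_res = M/Q_s = 12.33 kg / 0.0202222 kg/s = 609.725 s
Geometry in SI: D = 120.0 mm → 0.12 m, h = 8.99 mm → 0.00899 m
Allowable rise: ΔT_a = T_lim − T_in = 339.4 − 229.9 = 109.5 K
γ̇_max² = ΔT_a·ρ·cp/(η·t_res) = 109.5·897·2403/(5746·609.725) = 67.3691 s⁻²
Take the square root: γ̇_max = √(67.3691) = 8.20787 s⁻¹
N_max = γ̇_max h / (πD) = 8.20787·0.00899/(π·0.12) = 0.195731 rev/s → ×60 = 11.7438 rpm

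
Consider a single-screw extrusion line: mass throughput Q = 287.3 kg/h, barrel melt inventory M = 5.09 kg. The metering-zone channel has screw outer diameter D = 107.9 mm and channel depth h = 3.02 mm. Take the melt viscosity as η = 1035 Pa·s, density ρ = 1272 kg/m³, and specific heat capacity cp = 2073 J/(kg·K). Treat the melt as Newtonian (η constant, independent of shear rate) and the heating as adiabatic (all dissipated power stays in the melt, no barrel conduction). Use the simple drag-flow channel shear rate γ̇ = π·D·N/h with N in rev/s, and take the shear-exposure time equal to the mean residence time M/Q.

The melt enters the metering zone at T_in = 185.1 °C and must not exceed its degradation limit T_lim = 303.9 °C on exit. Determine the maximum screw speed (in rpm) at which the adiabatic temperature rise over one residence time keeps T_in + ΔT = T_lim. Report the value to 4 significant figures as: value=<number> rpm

Convert throughput: Q = 287.3 kg/h = 287.3/3600 = 0.0798056 kg/s
Mean residence time: t_res = M/Q_s = 5.09 kg / 0.0798056 kg/s = 63.78 s
Convert to metres: D = 0.1079 m, h = 0.00302 m
ΔT_a = T_lim − T_in = 303.9 − 185.1 = 118.8 K
γ̇_max² = ΔT_a·ρ·cp / (η·t_res) = [118.8 × 1272 × 2073] / [1035 × 63.78] = 4745.45 s⁻²
Take the square root: γ̇_max = √(4745.45) = 68.8873 s⁻¹
Solve γ̇ = πDN/h for N: N_max = γ̇_max·h/(π·D) = 68.8873 × 0.00302 / (π × 0.1079) = 0.613726 rev/s = 36.8236 rpm

value=36.82 rpm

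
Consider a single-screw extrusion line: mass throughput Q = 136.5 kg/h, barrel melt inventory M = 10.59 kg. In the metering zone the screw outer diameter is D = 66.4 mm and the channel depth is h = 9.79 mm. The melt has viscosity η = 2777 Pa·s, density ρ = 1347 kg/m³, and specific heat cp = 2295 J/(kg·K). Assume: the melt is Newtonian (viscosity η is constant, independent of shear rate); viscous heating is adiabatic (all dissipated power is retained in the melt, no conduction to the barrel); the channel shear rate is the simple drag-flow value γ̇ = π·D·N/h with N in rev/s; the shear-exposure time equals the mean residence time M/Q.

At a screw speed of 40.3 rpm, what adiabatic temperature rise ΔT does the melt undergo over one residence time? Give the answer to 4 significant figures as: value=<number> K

Convert throughput: Q = 136.5 kg/h = 136.5/3600 = 0.0379167 kg/s
Mean residence time: t_res = M/Q_s = 10.59 kg / 0.0379167 kg/s = 279.297 s
Convert to SI: D = 0.0664 m, h = 0.00979 m, N = 40.3/60 = 0.671667 rev/s
γ̇ = π D N / h = (π)(0.0664)(0.671667) / 0.00979 = 14.3116 s⁻¹
ΔT = η·γ̇²·t_res / (ρ·cp) = 2777 · (14.3116)² · 279.297 / (1347 · 2295) = 51.3889 K

value=51.39 K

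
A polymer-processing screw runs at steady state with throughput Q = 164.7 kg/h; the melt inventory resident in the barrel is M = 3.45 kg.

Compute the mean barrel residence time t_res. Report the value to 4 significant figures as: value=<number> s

Convert throughput: Q = 164.7 kg/h = 164.7/3600 = 0.04575 kg/s
t_res = M / Q_s = 3.45 ÷ 0.04575 = 75.4098 s

value=75.41 s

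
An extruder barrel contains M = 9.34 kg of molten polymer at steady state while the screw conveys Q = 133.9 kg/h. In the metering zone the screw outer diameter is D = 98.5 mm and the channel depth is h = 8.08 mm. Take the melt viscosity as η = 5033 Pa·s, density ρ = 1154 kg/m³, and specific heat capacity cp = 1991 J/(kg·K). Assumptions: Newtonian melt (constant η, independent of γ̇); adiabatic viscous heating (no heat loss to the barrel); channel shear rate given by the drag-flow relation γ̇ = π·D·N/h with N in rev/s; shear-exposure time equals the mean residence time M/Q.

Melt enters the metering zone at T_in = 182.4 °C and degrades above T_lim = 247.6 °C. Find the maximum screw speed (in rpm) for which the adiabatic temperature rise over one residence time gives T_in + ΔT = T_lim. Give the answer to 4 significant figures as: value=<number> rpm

value=17.06 rpm

Throughput in SI: Q_s = 133.9 kg/h ÷ 3600 s/h = 0.0371944 kg/s
t_res = M / Q_s = 9.34 / 0.0371944 = 251.113 s
D = 98.5 mm = 0.0985 m;  h = 8.08 mm = 0.00808 m
ΔT_a = T_lim − T_in = 247.6 − 182.4 = 65.2 K
Invert ΔT = ηγ̇²t_res/(ρcp) for γ̇: γ̇_max² = ΔT_a ρ cp / (η t_res) = 65.2·1154·1991 / (5033·251.113) = 118.53 s⁻²
Take the square root: γ̇_max = √(118.53) = 10.8872 s⁻¹
Solve γ̇ = πDN/h for N: N_max = γ̇_max·h/(π·D) = 10.8872 × 0.00808 / (π × 0.0985) = 0.284276 rev/s = 17.0565 rpm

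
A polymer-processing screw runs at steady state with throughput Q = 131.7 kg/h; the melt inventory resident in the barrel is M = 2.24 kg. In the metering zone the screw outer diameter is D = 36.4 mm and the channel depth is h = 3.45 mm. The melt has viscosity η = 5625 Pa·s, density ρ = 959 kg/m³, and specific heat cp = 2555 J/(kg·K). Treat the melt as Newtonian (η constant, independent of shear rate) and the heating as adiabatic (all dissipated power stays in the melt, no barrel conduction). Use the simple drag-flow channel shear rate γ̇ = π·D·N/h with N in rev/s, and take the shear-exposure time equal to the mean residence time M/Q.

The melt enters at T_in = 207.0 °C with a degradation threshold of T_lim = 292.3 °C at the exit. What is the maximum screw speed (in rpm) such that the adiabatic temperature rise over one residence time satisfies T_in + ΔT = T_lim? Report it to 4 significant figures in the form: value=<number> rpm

Throughput in SI: Q_s = 131.7 kg/h ÷ 3600 s/h = 0.0365833 kg/s
Mean residence time: t_res = M/Q_s = 2.24 kg / 0.0365833 kg/s = 61.2301 s
Convert to metres: D = 0.0364 m, h = 0.00345 m
ΔT_a = T_lim − T_in = 292.3 − 207.0 = 85.3 K
Invert ΔT = ηγ̇²t_res/(ρcp) for γ̇: γ̇_max² = ΔT_a ρ cp / (η t_res) = 85.3·959·2555 / (5625·61.2301) = 606.836 s⁻²
γ̇_max = √606.836 = 24.634 s⁻¹
Solve γ̇ = πDN/h for N: N_max = γ̇_max·h/(π·D) = 24.634 × 0.00345 / (π × 0.0364) = 0.743196 rev/s = 44.5918 rpm

value=44.59 rpm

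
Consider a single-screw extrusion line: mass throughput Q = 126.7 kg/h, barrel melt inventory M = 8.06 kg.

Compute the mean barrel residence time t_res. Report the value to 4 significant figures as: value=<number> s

Throughput in SI: Q_s = 126.7 kg/h ÷ 3600 s/h = 0.0351944 kg/s
t_res = M / Q_s = 8.06 ÷ 0.0351944 = 229.013 s

value=229.0 s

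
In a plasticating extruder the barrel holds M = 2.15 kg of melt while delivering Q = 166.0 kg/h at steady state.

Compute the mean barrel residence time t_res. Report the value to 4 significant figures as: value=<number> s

value=46.63 s

Throughput in SI: Q_s = 166.0 kg/h ÷ 3600 s/h = 0.0461111 kg/s
t_res = M / Q_s = 2.15 ÷ 0.0461111 = 46.6265 s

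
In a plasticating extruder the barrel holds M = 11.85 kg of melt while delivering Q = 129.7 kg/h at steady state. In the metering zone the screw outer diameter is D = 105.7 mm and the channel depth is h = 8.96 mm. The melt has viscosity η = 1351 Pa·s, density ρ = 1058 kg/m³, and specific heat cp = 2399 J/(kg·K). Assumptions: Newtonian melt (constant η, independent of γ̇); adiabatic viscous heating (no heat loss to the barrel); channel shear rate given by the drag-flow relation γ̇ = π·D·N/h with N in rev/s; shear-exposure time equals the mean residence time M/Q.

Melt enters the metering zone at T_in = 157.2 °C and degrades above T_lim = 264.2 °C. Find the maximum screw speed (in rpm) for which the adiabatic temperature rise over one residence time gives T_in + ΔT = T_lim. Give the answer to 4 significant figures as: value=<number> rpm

value=40.02 rpm

Throughput in SI: Q_s = 129.7 kg/h ÷ 3600 s/h = 0.0360278 kg/s
t_res = M / Q_s = 11.85 / 0.0360278 = 328.913 s
Convert to metres: D = 0.1057 m, h = 0.00896 m
ΔT_a = T_lim − T_in = 264.2 − 157.2 = 107 K
γ̇_max² = ΔT_a·ρ·cp/(η·t_res) = 107·1058·2399/(1351·328.913) = 611.172 s⁻²
Take the square root: γ̇_max = √(611.172) = 24.7219 s⁻¹
Solve γ̇ = πDN/h for N: N_max = γ̇_max·h/(π·D) = 24.7219 × 0.00896 / (π × 0.1057) = 0.66706 rev/s = 40.0236 rpm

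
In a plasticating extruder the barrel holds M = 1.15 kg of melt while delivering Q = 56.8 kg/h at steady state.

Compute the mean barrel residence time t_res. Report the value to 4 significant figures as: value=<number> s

value=72.89 s

Q_s = Q / 3600 = 56.8 / 3600 = 0.0157778 kg/s
t_res = M / Q_s = 1.15 ÷ 0.0157778 = 72.8873 s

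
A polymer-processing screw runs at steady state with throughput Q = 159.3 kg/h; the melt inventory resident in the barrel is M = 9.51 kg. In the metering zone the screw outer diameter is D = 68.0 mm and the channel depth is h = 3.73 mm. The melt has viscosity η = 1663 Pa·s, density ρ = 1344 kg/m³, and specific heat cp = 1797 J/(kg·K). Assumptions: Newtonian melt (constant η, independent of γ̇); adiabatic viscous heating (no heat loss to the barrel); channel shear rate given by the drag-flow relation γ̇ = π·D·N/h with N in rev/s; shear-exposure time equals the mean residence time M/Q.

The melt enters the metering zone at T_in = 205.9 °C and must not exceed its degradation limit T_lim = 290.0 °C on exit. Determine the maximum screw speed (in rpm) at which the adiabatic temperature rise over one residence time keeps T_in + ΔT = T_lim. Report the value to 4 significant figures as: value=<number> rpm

Q_s = Q / 3600 = 159.3 / 3600 = 0.04425 kg/s
t_res = M / Q_s = 9.51 ÷ 0.04425 = 214.915 s
D = 68.0 mm = 0.068 m;  h = 3.73 mm = 0.00373 m
ΔT_a = T_lim − T_in = 290.0 − 205.9 = 84.1 K
γ̇_max² = ΔT_a·ρ·cp / (η·t_res) = [84.1 × 1344 × 1797] / [1663 × 214.915] = 568.308 s⁻²
γ̇_max = sqrt(568.308) = 23.8392 s⁻¹
Solve γ̇ = πDN/h for N: N_max = γ̇_max·h/(π·D) = 23.8392 × 0.00373 / (π × 0.068) = 0.416238 rev/s = 24.9743 rpm

value=24.97 rpm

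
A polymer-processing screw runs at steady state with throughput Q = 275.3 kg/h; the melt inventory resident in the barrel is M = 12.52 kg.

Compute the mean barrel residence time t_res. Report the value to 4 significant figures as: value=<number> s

value=163.7 s

Convert throughput: Q = 275.3 kg/h = 275.3/3600 = 0.0764722 kg/s
t_res = M / Q_s = 12.52 / 0.0764722 = 163.72 s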